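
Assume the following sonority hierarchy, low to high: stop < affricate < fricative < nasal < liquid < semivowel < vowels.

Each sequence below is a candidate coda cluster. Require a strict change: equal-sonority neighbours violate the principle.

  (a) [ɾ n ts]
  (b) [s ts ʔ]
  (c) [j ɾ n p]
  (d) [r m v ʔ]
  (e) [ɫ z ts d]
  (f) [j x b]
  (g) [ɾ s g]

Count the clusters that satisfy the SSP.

(a) [ɾ n ts]: profile 5-4-2 — obeys.
(b) [s ts ʔ]: profile 3-2-1 — obeys.
(c) [j ɾ n p]: profile 6-5-4-1 — obeys.
(d) [r m v ʔ]: profile 5-4-3-1 — obeys.
(e) [ɫ z ts d]: profile 5-3-2-1 — obeys.
(f) [j x b]: profile 6-3-1 — obeys.
(g) [ɾ s g]: profile 5-3-1 — obeys.

7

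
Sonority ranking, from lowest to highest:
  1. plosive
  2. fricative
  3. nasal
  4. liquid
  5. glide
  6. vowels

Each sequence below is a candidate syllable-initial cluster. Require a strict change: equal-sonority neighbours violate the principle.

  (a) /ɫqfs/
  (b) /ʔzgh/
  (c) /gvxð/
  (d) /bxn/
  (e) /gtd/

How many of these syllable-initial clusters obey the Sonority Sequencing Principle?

1

(a) /ɫqfs/: profile 4-1-2-2 — violates.
(b) /ʔzgh/: profile 1-2-1-2 — violates.
(c) /gvxð/: profile 1-2-2-2 — violates.
(d) /bxn/: profile 1-2-3 — obeys.
(e) /gtd/: profile 1-1-1 — violates.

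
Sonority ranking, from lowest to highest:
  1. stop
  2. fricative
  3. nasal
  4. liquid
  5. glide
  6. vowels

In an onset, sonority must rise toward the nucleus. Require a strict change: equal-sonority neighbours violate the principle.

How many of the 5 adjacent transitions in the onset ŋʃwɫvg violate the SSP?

4

/ŋ/: nasal = 3.
/ʃ/: fricative = 2.
/w/: glide = 5.
/ɫ/: liquid = 4.
/v/: fricative = 2.
/g/: stop = 1.
/ŋ/→/ʃ/: 3→2 (does not rise) — violation.
/ʃ/→/w/: 2→5 (rises) — ok.
/w/→/ɫ/: 5→4 (does not rise) — violation.
/ɫ/→/v/: 4→2 (does not rise) — violation.
/v/→/g/: 2→1 (does not rise) — violation.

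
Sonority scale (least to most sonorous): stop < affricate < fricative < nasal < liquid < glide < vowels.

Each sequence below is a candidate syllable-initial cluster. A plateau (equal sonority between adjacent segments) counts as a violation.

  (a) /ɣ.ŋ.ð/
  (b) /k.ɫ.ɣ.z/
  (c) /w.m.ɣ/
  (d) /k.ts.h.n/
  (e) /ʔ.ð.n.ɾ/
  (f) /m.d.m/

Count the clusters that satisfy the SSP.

(a) /ɣ.ŋ.ð/: profile 3-4-3 — violates.
(b) /k.ɫ.ɣ.z/: profile 1-5-3-3 — violates.
(c) /w.m.ɣ/: profile 6-4-3 — violates.
(d) /k.ts.h.n/: profile 1-2-3-4 — obeys.
(e) /ʔ.ð.n.ɾ/: profile 1-3-4-5 — obeys.
(f) /m.d.m/: profile 4-1-4 — violates.

2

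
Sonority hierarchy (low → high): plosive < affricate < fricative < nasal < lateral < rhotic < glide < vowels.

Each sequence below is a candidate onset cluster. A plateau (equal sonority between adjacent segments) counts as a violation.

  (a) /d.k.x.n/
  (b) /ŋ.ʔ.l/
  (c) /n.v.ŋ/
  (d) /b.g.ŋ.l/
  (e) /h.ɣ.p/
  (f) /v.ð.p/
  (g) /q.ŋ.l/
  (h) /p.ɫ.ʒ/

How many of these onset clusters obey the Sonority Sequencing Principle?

(a) sonority 1-1-3-4: ill-formed.
(b) sonority 4-1-5: ill-formed.
(c) sonority 4-3-4: ill-formed.
(d) sonority 1-1-4-5: ill-formed.
(e) sonority 3-3-1: ill-formed.
(f) sonority 3-3-1: ill-formed.
(g) sonority 1-4-5: well-formed.
(h) sonority 1-5-3: ill-formed.

1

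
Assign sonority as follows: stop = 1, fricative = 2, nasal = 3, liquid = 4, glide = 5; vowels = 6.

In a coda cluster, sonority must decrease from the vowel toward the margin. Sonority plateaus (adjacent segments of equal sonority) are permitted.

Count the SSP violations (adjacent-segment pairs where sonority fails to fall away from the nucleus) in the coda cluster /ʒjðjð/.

/ʒ/ is a fricative (sonority 2).
/j/ is a glide (sonority 5).
/ð/ is a fricative (sonority 2).
/j/ is a glide (sonority 5).
/ð/ is a fricative (sonority 2).
/ʒ/→/j/: 2→5 (does not fall) — violation.
/j/→/ð/: 5→2 (falls) — ok.
/ð/→/j/: 2→5 (does not fall) — violation.
/j/→/ð/: 5→2 (falls) — ok.

2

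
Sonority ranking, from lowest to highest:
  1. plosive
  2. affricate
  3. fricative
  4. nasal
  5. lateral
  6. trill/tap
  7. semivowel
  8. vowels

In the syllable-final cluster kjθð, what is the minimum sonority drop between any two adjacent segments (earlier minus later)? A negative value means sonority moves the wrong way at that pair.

/k/: plosive = 1.
/j/: semivowel = 7.
/θ/: fricative = 3.
/ð/: fricative = 3.
/k/→/j/: change -6.
/j/→/θ/: change +4.
/θ/→/ð/: change +0.
Minimum = -6.

-6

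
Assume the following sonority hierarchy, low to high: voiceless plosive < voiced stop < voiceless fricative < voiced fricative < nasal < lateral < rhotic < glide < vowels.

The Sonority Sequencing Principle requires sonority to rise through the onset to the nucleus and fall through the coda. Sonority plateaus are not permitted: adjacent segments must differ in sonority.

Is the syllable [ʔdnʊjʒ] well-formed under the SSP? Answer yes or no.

Onset: /ʔ/ is a voiceless plosive (sonority 1), /d/ is a voiced stop (sonority 2), /n/ is a nasal (sonority 5); then the nucleus /ʊ/ (sonority 9).
Onset profile 1-2-5-9 — rises to the nucleus.
Coda: /j/ is a glide (sonority 8), /ʒ/ is a voiced fricative (sonority 4).
Coda profile 9-8-4 — falls from the nucleus.

yes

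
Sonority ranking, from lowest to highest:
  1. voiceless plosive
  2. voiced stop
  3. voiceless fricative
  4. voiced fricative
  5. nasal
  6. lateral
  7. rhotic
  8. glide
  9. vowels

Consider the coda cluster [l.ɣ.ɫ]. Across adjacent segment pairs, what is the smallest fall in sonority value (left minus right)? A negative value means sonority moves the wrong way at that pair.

-2

/l/ is a lateral (sonority 6).
/ɣ/ is a voiced fricative (sonority 4).
/ɫ/ is a lateral (sonority 6).
/l/→/ɣ/: change +2.
/ɣ/→/ɫ/: change -2.
Minimum = -2.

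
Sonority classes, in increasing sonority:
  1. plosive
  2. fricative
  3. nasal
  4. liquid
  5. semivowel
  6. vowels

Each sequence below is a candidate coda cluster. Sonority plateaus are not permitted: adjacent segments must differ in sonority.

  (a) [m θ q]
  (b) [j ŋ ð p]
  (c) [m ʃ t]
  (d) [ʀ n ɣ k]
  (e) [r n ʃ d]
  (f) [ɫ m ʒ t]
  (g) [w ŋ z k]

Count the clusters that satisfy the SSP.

7

(a) [m θ q]: profile 3-2-1 — obeys.
(b) [j ŋ ð p]: profile 5-3-2-1 — obeys.
(c) [m ʃ t]: profile 3-2-1 — obeys.
(d) [ʀ n ɣ k]: profile 4-3-2-1 — obeys.
(e) [r n ʃ d]: profile 4-3-2-1 — obeys.
(f) [ɫ m ʒ t]: profile 4-3-2-1 — obeys.
(g) [w ŋ z k]: profile 5-3-2-1 — obeys.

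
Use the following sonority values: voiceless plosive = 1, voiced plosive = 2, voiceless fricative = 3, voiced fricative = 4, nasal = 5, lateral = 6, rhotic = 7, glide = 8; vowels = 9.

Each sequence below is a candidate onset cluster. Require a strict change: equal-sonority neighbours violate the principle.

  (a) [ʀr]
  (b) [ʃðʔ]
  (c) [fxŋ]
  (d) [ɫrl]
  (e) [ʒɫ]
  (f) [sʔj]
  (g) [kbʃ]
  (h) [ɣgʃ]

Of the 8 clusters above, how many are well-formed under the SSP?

2

(a) sonority 7-7: ill-formed.
(b) sonority 3-4-1: ill-formed.
(c) sonority 3-3-5: ill-formed.
(d) sonority 6-7-6: ill-formed.
(e) sonority 4-6: well-formed.
(f) sonority 3-1-8: ill-formed.
(g) sonority 1-2-3: well-formed.
(h) sonority 4-2-3: ill-formed.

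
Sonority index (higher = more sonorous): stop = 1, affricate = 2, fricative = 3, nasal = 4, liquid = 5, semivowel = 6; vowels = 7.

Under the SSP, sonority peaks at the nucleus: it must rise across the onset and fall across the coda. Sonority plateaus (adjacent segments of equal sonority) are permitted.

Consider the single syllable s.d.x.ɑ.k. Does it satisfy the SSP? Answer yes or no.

Onset: /s/ is a fricative (sonority 3), /d/ is a stop (sonority 1), /x/ is a fricative (sonority 3); then the nucleus /ɑ/ (sonority 7).
Onset profile 3-1-3-7 — does not rise throughout.
Coda: /k/ is a stop (sonority 1).
Coda profile 7-1 — falls from the nucleus.

no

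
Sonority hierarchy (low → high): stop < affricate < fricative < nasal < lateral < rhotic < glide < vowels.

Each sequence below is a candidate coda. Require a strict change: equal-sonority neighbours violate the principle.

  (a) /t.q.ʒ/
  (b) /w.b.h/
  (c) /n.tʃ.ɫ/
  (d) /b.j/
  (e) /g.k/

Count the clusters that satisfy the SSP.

0

(a) sonority 1-1-3: ill-formed.
(b) sonority 7-1-3: ill-formed.
(c) sonority 4-2-5: ill-formed.
(d) sonority 1-7: ill-formed.
(e) sonority 1-1: ill-formed.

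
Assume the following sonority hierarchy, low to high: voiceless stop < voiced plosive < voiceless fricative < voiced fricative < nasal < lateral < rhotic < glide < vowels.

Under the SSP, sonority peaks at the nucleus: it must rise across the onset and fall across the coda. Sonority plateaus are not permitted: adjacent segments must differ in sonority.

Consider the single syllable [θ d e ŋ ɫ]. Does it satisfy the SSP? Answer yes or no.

Onset: /θ/ is a voiceless fricative (sonority 3), /d/ is a voiced plosive (sonority 2); then the nucleus /e/ (sonority 9).
Onset profile 3-2-9 — does not strictly rise throughout.
Coda: /ŋ/ is a nasal (sonority 5), /ɫ/ is a lateral (sonority 6).
Coda profile 9-5-6 — does not strictly fall throughout.

no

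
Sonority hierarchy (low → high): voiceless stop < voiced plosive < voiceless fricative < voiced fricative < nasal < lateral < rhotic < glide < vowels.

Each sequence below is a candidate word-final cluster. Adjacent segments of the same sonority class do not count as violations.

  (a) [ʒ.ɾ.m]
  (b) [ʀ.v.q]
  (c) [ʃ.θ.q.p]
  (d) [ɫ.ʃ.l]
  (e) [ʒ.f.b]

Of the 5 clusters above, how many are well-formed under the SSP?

3

(a) 4-7-5 → violates
(b) 7-4-1 → obeys
(c) 3-3-1-1 → obeys
(d) 6-3-6 → violates
(e) 4-3-2 → obeys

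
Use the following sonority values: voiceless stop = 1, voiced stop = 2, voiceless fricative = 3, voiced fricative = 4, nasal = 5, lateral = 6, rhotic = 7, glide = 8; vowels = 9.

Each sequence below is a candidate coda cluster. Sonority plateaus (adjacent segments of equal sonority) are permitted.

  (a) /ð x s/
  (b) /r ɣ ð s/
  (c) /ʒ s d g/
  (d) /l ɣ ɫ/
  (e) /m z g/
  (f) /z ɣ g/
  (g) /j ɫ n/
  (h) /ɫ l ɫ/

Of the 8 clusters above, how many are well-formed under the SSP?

7

(a) /ð x s/: profile 4-3-3 — obeys.
(b) /r ɣ ð s/: profile 7-4-4-3 — obeys.
(c) /ʒ s d g/: profile 4-3-2-2 — obeys.
(d) /l ɣ ɫ/: profile 6-4-6 — violates.
(e) /m z g/: profile 5-4-2 — obeys.
(f) /z ɣ g/: profile 4-4-2 — obeys.
(g) /j ɫ n/: profile 8-6-5 — obeys.
(h) /ɫ l ɫ/: profile 6-6-6 — obeys.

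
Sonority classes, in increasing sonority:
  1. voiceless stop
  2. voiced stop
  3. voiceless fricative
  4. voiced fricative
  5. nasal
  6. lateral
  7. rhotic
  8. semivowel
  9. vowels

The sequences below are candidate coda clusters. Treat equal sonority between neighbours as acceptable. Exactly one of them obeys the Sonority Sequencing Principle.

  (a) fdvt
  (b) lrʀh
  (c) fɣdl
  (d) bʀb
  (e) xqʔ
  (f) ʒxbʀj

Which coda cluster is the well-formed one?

e

(a) sonority 3-2-4-1: ill-formed.
(b) sonority 6-7-7-3: ill-formed.
(c) sonority 3-4-2-6: ill-formed.
(d) sonority 2-7-2: ill-formed.
(e) sonority 3-1-1: well-formed.
(f) sonority 4-3-2-7-8: ill-formed.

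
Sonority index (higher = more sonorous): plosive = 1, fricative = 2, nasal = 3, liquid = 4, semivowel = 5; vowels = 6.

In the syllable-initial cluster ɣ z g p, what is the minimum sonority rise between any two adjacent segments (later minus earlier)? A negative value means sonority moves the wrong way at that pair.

/ɣ/: fricative = 2.
/z/: fricative = 2.
/g/: plosive = 1.
/p/: plosive = 1.
/ɣ/→/z/: change +0.
/z/→/g/: change -1.
/g/→/p/: change +0.
Minimum = -1.

-1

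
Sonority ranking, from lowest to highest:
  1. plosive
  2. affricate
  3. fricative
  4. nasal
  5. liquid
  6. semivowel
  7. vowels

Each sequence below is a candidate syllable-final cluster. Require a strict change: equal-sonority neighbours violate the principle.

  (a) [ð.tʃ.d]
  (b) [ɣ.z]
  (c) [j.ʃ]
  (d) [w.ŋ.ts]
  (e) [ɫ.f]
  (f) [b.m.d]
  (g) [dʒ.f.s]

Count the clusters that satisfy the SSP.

(a) sonority 3-2-1: well-formed.
(b) sonority 3-3: ill-formed.
(c) sonority 6-3: well-formed.
(d) sonority 6-4-2: well-formed.
(e) sonority 5-3: well-formed.
(f) sonority 1-4-1: ill-formed.
(g) sonority 2-3-3: ill-formed.

4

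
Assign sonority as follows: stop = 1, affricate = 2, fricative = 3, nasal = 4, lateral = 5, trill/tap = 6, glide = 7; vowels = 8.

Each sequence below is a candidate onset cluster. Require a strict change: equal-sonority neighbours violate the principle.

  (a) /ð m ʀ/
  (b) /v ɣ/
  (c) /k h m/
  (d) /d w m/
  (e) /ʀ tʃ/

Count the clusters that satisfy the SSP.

2

(a) /ð m ʀ/: profile 3-4-6 — obeys.
(b) /v ɣ/: profile 3-3 — violates.
(c) /k h m/: profile 1-3-4 — obeys.
(d) /d w m/: profile 1-7-4 — violates.
(e) /ʀ tʃ/: profile 6-2 — violates.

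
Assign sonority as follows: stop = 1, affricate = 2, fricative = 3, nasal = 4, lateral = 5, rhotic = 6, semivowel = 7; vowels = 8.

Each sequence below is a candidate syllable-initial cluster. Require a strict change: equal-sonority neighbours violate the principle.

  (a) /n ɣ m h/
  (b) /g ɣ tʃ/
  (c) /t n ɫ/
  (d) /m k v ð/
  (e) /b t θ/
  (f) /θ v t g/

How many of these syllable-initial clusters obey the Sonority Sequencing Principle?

1

(a) sonority 4-3-4-3: ill-formed.
(b) sonority 1-3-2: ill-formed.
(c) sonority 1-4-5: well-formed.
(d) sonority 4-1-3-3: ill-formed.
(e) sonority 1-1-3: ill-formed.
(f) sonority 3-3-1-1: ill-formed.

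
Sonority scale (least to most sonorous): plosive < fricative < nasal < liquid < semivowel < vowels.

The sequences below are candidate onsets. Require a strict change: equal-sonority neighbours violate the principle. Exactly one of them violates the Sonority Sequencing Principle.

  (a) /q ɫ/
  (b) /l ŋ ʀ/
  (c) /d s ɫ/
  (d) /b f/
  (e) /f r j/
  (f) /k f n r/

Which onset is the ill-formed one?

(a) sonority 1-4: well-formed.
(b) sonority 4-3-4: ill-formed.
(c) sonority 1-2-4: well-formed.
(d) sonority 1-2: well-formed.
(e) sonority 2-4-5: well-formed.
(f) sonority 1-2-3-4: well-formed.

b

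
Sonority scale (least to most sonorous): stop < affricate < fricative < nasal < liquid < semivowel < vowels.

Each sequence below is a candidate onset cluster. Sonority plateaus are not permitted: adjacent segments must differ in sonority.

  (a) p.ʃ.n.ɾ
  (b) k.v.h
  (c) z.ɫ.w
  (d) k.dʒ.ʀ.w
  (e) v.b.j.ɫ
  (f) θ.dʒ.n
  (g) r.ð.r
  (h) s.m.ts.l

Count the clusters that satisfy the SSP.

(a) p.ʃ.n.ɾ: profile 1-3-4-5 — obeys.
(b) k.v.h: profile 1-3-3 — violates.
(c) z.ɫ.w: profile 3-5-6 — obeys.
(d) k.dʒ.ʀ.w: profile 1-2-5-6 — obeys.
(e) v.b.j.ɫ: profile 3-1-6-5 — violates.
(f) θ.dʒ.n: profile 3-2-4 — violates.
(g) r.ð.r: profile 5-3-5 — violates.
(h) s.m.ts.l: profile 3-4-2-5 — violates.

3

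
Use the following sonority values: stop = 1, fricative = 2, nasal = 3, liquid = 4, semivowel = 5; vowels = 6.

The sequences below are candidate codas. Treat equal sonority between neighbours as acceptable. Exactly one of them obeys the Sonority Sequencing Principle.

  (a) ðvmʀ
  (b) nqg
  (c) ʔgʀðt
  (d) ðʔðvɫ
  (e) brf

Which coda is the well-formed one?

(a) ðvmʀ: profile 2-2-3-4 — violates.
(b) nqg: profile 3-1-1 — obeys.
(c) ʔgʀðt: profile 1-1-4-2-1 — violates.
(d) ðʔðvɫ: profile 2-1-2-2-4 — violates.
(e) brf: profile 1-4-2 — violates.

b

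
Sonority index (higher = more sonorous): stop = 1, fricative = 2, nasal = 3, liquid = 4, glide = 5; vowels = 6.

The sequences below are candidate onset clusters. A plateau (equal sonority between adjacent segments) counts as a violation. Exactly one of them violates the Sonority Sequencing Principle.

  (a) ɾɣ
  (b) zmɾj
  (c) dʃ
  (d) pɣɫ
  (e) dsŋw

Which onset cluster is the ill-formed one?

a

(a) 4-2 → violates
(b) 2-3-4-5 → obeys
(c) 1-2 → obeys
(d) 1-2-4 → obeys
(e) 1-2-3-5 → obeys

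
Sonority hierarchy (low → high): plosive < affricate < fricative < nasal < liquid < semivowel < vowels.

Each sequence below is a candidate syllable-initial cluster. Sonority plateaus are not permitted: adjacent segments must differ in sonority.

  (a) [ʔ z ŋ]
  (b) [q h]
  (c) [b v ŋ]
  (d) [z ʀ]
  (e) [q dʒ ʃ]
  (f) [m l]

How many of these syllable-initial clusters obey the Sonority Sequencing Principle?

(a) [ʔ z ŋ]: profile 1-3-4 — obeys.
(b) [q h]: profile 1-3 — obeys.
(c) [b v ŋ]: profile 1-3-4 — obeys.
(d) [z ʀ]: profile 3-5 — obeys.
(e) [q dʒ ʃ]: profile 1-2-3 — obeys.
(f) [m l]: profile 4-5 — obeys.

6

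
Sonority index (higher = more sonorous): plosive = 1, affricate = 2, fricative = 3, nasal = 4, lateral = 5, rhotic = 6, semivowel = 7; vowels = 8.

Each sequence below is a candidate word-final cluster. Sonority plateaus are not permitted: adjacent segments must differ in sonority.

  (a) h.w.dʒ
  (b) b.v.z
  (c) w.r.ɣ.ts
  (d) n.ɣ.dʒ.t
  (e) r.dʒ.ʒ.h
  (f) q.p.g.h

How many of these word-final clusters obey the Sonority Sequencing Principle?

(a) h.w.dʒ: profile 3-7-2 — violates.
(b) b.v.z: profile 1-3-3 — violates.
(c) w.r.ɣ.ts: profile 7-6-3-2 — obeys.
(d) n.ɣ.dʒ.t: profile 4-3-2-1 — obeys.
(e) r.dʒ.ʒ.h: profile 6-2-3-3 — violates.
(f) q.p.g.h: profile 1-1-1-3 — violates.

2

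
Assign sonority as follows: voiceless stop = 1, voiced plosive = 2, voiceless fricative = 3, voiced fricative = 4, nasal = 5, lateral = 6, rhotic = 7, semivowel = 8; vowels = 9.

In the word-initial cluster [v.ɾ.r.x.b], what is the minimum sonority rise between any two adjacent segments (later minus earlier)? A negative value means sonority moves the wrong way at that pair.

-4

/v/: voiced fricative = 4.
/ɾ/: rhotic = 7.
/r/: rhotic = 7.
/x/: voiceless fricative = 3.
/b/: voiced plosive = 2.
/v/→/ɾ/: change +3.
/ɾ/→/r/: change +0.
/r/→/x/: change -4.
/x/→/b/: change -1.
Minimum = -4.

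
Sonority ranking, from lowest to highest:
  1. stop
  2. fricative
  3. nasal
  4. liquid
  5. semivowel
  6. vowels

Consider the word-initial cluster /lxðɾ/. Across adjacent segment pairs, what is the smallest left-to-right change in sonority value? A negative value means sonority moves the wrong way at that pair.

/l/: liquid = 4.
/x/: fricative = 2.
/ð/: fricative = 2.
/ɾ/: liquid = 4.
/l/→/x/: change -2.
/x/→/ð/: change +0.
/ð/→/ɾ/: change +2.
Minimum = -2.

-2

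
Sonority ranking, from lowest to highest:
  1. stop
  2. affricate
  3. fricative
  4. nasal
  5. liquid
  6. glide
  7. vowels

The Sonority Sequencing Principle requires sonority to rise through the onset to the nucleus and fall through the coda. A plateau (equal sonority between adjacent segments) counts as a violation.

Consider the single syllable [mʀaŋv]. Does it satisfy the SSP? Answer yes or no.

Onset: /m/ is a nasal (sonority 4), /ʀ/ is a liquid (sonority 5); then the nucleus /a/ (sonority 7).
Onset profile 4-5-7 — rises to the nucleus.
Coda: /ŋ/ is a nasal (sonority 4), /v/ is a fricative (sonority 3).
Coda profile 7-4-3 — falls from the nucleus.

yes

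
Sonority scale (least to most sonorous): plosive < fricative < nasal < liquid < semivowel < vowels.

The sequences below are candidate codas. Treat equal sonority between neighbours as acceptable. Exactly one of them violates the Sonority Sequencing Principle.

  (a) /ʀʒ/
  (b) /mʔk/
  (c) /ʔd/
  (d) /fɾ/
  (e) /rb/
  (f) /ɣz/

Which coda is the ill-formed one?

(a) 4-2 → obeys
(b) 3-1-1 → obeys
(c) 1-1 → obeys
(d) 2-4 → violates
(e) 4-1 → obeys
(f) 2-2 → obeys

d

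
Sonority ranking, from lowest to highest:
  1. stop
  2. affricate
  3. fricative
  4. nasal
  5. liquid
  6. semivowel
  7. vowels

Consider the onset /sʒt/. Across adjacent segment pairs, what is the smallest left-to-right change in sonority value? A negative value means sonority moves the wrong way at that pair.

/s/: fricative = 3.
/ʒ/: fricative = 3.
/t/: stop = 1.
/s/→/ʒ/: change +0.
/ʒ/→/t/: change -2.
Minimum = -2.

-2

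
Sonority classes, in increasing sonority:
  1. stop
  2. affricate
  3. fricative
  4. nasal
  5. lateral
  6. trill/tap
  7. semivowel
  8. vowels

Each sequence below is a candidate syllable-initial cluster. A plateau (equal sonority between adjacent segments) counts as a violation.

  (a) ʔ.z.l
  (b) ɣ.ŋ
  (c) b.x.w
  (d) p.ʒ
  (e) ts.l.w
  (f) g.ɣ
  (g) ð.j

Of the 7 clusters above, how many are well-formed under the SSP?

7

(a) 1-3-5 → obeys
(b) 3-4 → obeys
(c) 1-3-7 → obeys
(d) 1-3 → obeys
(e) 2-5-7 → obeys
(f) 1-3 → obeys
(g) 3-7 → obeys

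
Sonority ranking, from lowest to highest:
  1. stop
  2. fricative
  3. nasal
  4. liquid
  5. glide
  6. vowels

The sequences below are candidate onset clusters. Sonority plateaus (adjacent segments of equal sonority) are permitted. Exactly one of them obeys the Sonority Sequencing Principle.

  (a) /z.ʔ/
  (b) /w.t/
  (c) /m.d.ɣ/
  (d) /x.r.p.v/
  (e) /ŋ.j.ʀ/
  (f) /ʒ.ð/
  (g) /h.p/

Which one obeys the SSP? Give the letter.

f

(a) 2-1 → violates
(b) 5-1 → violates
(c) 3-1-2 → violates
(d) 2-4-1-2 → violates
(e) 3-5-4 → violates
(f) 2-2 → obeys
(g) 2-1 → violates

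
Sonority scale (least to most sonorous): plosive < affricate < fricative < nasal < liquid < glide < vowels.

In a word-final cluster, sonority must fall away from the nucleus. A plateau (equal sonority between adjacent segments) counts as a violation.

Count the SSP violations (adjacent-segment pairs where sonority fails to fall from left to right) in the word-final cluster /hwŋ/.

/h/ — fricative, sonority 3.
/w/ — glide, sonority 6.
/ŋ/ — nasal, sonority 4.
/h/→/w/: 3→6 (does not fall) — violation.
/w/→/ŋ/: 6→4 (falls) — ok.

1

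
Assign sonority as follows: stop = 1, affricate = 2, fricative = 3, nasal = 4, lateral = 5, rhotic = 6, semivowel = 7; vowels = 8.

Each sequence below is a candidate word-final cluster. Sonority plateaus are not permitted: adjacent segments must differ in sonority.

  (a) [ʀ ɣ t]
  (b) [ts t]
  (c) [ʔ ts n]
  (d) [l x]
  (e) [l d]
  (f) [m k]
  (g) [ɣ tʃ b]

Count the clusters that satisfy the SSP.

6

(a) 6-3-1 → obeys
(b) 2-1 → obeys
(c) 1-2-4 → violates
(d) 5-3 → obeys
(e) 5-1 → obeys
(f) 4-1 → obeys
(g) 3-2-1 → obeys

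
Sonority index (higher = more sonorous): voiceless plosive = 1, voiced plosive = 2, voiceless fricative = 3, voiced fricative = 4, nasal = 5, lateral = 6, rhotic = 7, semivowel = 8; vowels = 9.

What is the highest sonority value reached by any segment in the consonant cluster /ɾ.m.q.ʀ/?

/ɾ/: rhotic = 7.
/m/: nasal = 5.
/q/: voiceless plosive = 1.
/ʀ/: rhotic = 7.
The maximum is 7.

7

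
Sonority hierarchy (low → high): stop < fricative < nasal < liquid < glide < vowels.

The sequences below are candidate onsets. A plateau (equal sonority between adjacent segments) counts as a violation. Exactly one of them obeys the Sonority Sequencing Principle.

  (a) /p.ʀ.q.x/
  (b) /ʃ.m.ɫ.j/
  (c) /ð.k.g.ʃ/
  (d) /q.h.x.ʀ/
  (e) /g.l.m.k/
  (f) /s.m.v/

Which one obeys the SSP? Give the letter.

(a) sonority 1-4-1-2: ill-formed.
(b) sonority 2-3-4-5: well-formed.
(c) sonority 2-1-1-2: ill-formed.
(d) sonority 1-2-2-4: ill-formed.
(e) sonority 1-4-3-1: ill-formed.
(f) sonority 2-3-2: ill-formed.

b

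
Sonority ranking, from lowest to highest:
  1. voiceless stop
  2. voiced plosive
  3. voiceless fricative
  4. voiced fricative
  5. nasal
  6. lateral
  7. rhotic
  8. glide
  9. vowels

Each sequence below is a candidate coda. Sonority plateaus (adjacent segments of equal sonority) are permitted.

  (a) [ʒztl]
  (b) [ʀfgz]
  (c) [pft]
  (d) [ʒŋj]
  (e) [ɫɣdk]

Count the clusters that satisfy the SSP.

(a) sonority 4-4-1-6: ill-formed.
(b) sonority 7-3-2-4: ill-formed.
(c) sonority 1-3-1: ill-formed.
(d) sonority 4-5-8: ill-formed.
(e) sonority 6-4-2-1: well-formed.

1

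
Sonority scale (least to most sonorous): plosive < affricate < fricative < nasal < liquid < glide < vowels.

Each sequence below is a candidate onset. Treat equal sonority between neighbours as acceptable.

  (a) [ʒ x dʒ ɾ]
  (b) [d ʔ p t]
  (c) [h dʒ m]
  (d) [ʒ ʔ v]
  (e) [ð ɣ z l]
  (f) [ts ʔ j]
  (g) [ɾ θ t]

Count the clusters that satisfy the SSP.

(a) [ʒ x dʒ ɾ]: profile 3-3-2-5 — violates.
(b) [d ʔ p t]: profile 1-1-1-1 — obeys.
(c) [h dʒ m]: profile 3-2-4 — violates.
(d) [ʒ ʔ v]: profile 3-1-3 — violates.
(e) [ð ɣ z l]: profile 3-3-3-5 — obeys.
(f) [ts ʔ j]: profile 2-1-6 — violates.
(g) [ɾ θ t]: profile 5-3-1 — violates.

2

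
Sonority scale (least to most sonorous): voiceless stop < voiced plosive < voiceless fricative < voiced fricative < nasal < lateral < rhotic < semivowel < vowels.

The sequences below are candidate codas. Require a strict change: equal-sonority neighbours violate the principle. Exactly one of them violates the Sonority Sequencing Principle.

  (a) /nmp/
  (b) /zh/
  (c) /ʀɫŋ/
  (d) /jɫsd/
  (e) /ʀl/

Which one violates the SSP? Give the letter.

(a) /nmp/: profile 5-5-1 — violates.
(b) /zh/: profile 4-3 — obeys.
(c) /ʀɫŋ/: profile 7-6-5 — obeys.
(d) /jɫsd/: profile 8-6-3-2 — obeys.
(e) /ʀl/: profile 7-6 — obeys.

a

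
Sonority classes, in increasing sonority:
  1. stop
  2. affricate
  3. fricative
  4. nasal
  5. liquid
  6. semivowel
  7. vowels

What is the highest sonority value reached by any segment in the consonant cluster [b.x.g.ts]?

3

/b/: stop = 1.
/x/: fricative = 3.
/g/: stop = 1.
/ts/: affricate = 2.
The maximum is 3.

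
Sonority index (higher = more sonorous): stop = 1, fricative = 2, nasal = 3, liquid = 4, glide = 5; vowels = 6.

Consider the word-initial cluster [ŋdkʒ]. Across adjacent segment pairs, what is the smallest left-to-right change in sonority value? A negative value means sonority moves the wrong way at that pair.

-2

/ŋ/: nasal = 3.
/d/: stop = 1.
/k/: stop = 1.
/ʒ/: fricative = 2.
/ŋ/→/d/: change -2.
/d/→/k/: change +0.
/k/→/ʒ/: change +1.
Minimum = -2.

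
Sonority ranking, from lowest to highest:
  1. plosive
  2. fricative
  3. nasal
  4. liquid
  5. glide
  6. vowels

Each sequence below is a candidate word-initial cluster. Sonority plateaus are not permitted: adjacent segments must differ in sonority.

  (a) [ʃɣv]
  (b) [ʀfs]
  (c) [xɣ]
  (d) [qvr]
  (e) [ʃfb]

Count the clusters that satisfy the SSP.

(a) sonority 2-2-2: ill-formed.
(b) sonority 4-2-2: ill-formed.
(c) sonority 2-2: ill-formed.
(d) sonority 1-2-4: well-formed.
(e) sonority 2-2-1: ill-formed.

1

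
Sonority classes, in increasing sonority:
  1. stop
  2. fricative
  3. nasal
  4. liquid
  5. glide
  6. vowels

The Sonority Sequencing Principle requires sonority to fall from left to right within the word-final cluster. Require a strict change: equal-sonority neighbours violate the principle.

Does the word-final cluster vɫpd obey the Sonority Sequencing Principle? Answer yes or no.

/v/ — fricative, sonority 2.
/ɫ/ — liquid, sonority 4.
/p/ — stop, sonority 1.
/d/ — stop, sonority 1.
The profile is 2-4-1-1. Between /v/ (2) and /ɫ/ (4) sonority does not fall, so the cluster violates the SSP.

no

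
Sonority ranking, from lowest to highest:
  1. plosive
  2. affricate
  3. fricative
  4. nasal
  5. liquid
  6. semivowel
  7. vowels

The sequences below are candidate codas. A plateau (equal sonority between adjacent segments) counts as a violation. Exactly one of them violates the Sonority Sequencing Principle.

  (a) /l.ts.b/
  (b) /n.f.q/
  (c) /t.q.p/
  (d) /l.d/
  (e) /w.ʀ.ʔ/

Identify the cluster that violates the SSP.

c

(a) /l.ts.b/: profile 5-2-1 — obeys.
(b) /n.f.q/: profile 4-3-1 — obeys.
(c) /t.q.p/: profile 1-1-1 — violates.
(d) /l.d/: profile 5-1 — obeys.
(e) /w.ʀ.ʔ/: profile 6-5-1 — obeys.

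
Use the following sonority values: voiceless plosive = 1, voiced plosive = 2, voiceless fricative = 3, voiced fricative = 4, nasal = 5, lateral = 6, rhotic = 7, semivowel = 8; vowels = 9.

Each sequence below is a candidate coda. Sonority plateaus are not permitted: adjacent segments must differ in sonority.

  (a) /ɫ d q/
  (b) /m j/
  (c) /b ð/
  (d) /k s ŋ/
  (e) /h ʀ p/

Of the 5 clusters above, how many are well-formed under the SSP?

(a) /ɫ d q/: profile 6-2-1 — obeys.
(b) /m j/: profile 5-8 — violates.
(c) /b ð/: profile 2-4 — violates.
(d) /k s ŋ/: profile 1-3-5 — violates.
(e) /h ʀ p/: profile 3-7-1 — violates.

1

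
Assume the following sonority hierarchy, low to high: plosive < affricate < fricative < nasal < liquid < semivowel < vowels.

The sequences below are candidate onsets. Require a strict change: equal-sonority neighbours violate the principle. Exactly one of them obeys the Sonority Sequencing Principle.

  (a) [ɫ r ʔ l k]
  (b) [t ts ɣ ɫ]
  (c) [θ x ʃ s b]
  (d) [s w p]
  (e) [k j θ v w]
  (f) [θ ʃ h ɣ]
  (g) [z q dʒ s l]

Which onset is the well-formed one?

b

(a) 5-5-1-5-1 → violates
(b) 1-2-3-5 → obeys
(c) 3-3-3-3-1 → violates
(d) 3-6-1 → violates
(e) 1-6-3-3-6 → violates
(f) 3-3-3-3 → violates
(g) 3-1-2-3-5 → violates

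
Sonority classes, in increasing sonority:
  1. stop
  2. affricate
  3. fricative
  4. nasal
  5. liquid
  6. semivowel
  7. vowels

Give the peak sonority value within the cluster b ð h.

3

/b/ is a stop (sonority 1).
/ð/ is a fricative (sonority 3).
/h/ is a fricative (sonority 3).
The maximum is 3.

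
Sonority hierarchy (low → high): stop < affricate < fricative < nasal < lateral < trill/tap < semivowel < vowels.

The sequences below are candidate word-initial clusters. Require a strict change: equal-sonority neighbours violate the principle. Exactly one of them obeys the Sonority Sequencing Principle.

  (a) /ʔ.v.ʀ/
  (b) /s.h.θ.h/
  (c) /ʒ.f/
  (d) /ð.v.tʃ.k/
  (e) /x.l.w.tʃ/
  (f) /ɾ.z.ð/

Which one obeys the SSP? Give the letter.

(a) /ʔ.v.ʀ/: profile 1-3-6 — obeys.
(b) /s.h.θ.h/: profile 3-3-3-3 — violates.
(c) /ʒ.f/: profile 3-3 — violates.
(d) /ð.v.tʃ.k/: profile 3-3-2-1 — violates.
(e) /x.l.w.tʃ/: profile 3-5-7-2 — violates.
(f) /ɾ.z.ð/: profile 6-3-3 — violates.

a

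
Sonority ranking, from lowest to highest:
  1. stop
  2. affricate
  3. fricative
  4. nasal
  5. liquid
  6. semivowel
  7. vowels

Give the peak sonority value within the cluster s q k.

/s/ is a fricative (sonority 3).
/q/ is a stop (sonority 1).
/k/ is a stop (sonority 1).
The maximum is 3.

3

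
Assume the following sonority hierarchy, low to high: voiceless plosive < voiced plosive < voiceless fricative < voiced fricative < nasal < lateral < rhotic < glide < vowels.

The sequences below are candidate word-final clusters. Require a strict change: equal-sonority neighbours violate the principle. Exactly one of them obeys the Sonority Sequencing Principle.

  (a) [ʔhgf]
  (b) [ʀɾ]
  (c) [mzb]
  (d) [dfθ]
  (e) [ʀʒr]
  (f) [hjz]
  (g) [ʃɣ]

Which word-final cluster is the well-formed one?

(a) [ʔhgf]: profile 1-3-2-3 — violates.
(b) [ʀɾ]: profile 7-7 — violates.
(c) [mzb]: profile 5-4-2 — obeys.
(d) [dfθ]: profile 2-3-3 — violates.
(e) [ʀʒr]: profile 7-4-7 — violates.
(f) [hjz]: profile 3-8-4 — violates.
(g) [ʃɣ]: profile 3-4 — violates.

c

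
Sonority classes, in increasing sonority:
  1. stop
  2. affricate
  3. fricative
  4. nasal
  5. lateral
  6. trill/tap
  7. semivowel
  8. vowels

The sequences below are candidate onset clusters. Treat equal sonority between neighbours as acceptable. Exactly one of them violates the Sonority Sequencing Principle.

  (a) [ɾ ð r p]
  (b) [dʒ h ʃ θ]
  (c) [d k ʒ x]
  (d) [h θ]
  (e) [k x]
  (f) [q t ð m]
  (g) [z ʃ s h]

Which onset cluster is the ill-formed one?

(a) 6-3-6-1 → violates
(b) 2-3-3-3 → obeys
(c) 1-1-3-3 → obeys
(d) 3-3 → obeys
(e) 1-3 → obeys
(f) 1-1-3-4 → obeys
(g) 3-3-3-3 → obeys

a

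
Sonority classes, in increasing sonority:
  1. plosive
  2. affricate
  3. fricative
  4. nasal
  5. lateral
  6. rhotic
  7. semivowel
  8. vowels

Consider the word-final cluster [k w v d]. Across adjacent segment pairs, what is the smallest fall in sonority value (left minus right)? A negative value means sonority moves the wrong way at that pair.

/k/ is a plosive (sonority 1).
/w/ is a semivowel (sonority 7).
/v/ is a fricative (sonority 3).
/d/ is a plosive (sonority 1).
/k/→/w/: change -6.
/w/→/v/: change +4.
/v/→/d/: change +2.
Minimum = -6.

-6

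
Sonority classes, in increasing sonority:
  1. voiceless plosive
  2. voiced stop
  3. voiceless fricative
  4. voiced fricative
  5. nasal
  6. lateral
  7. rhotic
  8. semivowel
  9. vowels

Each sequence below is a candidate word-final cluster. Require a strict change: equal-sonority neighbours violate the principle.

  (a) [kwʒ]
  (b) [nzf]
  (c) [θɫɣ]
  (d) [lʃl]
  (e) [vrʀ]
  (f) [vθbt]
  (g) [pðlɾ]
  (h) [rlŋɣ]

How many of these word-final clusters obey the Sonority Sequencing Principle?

3

(a) sonority 1-8-4: ill-formed.
(b) sonority 5-4-3: well-formed.
(c) sonority 3-6-4: ill-formed.
(d) sonority 6-3-6: ill-formed.
(e) sonority 4-7-7: ill-formed.
(f) sonority 4-3-2-1: well-formed.
(g) sonority 1-4-6-7: ill-formed.
(h) sonority 7-6-5-4: well-formed.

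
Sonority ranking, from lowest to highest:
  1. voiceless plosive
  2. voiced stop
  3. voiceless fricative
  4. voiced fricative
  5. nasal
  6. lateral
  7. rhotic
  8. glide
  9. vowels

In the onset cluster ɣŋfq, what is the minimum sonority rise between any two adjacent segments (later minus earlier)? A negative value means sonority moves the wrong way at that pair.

/ɣ/ — voiced fricative, sonority 4.
/ŋ/ — nasal, sonority 5.
/f/ — voiceless fricative, sonority 3.
/q/ — voiceless plosive, sonority 1.
/ɣ/→/ŋ/: change +1.
/ŋ/→/f/: change -2.
/f/→/q/: change -2.
Minimum = -2.

-2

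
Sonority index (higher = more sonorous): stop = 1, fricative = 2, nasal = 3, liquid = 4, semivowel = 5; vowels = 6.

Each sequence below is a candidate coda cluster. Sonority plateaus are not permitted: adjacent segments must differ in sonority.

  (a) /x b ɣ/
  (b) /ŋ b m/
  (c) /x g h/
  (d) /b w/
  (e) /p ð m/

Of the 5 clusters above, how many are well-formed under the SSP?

0

(a) 2-1-2 → violates
(b) 3-1-3 → violates
(c) 2-1-2 → violates
(d) 1-5 → violates
(e) 1-2-3 → violates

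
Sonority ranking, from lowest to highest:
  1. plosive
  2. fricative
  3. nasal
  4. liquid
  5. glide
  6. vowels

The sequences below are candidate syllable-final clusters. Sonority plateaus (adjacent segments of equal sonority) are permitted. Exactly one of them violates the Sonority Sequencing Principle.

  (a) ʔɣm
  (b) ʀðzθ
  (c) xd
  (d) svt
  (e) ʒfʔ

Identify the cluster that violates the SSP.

(a) ʔɣm: profile 1-2-3 — violates.
(b) ʀðzθ: profile 4-2-2-2 — obeys.
(c) xd: profile 2-1 — obeys.
(d) svt: profile 2-2-1 — obeys.
(e) ʒfʔ: profile 2-2-1 — obeys.

a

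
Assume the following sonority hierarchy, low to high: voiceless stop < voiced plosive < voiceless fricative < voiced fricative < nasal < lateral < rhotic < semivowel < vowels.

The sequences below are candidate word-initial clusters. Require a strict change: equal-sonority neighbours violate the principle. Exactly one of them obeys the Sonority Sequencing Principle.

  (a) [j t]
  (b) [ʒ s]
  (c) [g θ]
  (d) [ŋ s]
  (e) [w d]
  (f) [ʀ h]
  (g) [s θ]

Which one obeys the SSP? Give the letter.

c

(a) sonority 8-1: ill-formed.
(b) sonority 4-3: ill-formed.
(c) sonority 2-3: well-formed.
(d) sonority 5-3: ill-formed.
(e) sonority 8-2: ill-formed.
(f) sonority 7-3: ill-formed.
(g) sonority 3-3: ill-formed.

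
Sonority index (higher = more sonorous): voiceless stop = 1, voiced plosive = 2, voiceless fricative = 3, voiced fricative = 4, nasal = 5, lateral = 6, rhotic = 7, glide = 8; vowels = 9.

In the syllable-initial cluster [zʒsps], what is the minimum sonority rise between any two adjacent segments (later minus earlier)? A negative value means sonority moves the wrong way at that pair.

/z/ — voiced fricative, sonority 4.
/ʒ/ — voiced fricative, sonority 4.
/s/ — voiceless fricative, sonority 3.
/p/ — voiceless stop, sonority 1.
/s/ — voiceless fricative, sonority 3.
/z/→/ʒ/: change +0.
/ʒ/→/s/: change -1.
/s/→/p/: change -2.
/p/→/s/: change +2.
Minimum = -2.

-2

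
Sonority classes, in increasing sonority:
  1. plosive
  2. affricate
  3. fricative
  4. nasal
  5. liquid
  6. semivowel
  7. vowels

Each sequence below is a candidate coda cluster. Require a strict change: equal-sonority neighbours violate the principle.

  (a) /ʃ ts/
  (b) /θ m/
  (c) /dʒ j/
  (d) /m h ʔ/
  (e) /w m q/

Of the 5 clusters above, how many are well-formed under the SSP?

3

(a) sonority 3-2: well-formed.
(b) sonority 3-4: ill-formed.
(c) sonority 2-6: ill-formed.
(d) sonority 4-3-1: well-formed.
(e) sonority 6-4-1: well-formed.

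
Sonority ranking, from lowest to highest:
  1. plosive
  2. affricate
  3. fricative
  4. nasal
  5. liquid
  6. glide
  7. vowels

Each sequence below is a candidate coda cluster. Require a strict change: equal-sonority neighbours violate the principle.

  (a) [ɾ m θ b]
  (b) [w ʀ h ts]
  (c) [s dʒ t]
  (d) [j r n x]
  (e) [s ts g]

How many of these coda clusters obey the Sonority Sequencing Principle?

(a) sonority 5-4-3-1: well-formed.
(b) sonority 6-5-3-2: well-formed.
(c) sonority 3-2-1: well-formed.
(d) sonority 6-5-4-3: well-formed.
(e) sonority 3-2-1: well-formed.

5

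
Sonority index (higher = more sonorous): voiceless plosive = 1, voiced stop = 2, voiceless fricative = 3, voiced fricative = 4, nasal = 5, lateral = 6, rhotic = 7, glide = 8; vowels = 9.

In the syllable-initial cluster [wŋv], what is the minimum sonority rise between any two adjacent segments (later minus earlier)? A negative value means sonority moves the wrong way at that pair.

-3

/w/: glide = 8.
/ŋ/: nasal = 5.
/v/: voiced fricative = 4.
/w/→/ŋ/: change -3.
/ŋ/→/v/: change -1.
Minimum = -3.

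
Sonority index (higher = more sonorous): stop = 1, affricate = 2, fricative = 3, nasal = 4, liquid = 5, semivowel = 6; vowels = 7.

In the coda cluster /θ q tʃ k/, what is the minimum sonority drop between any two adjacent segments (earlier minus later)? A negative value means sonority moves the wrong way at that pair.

-1

/θ/: fricative = 3.
/q/: stop = 1.
/tʃ/: affricate = 2.
/k/: stop = 1.
/θ/→/q/: change +2.
/q/→/tʃ/: change -1.
/tʃ/→/k/: change +1.
Minimum = -1.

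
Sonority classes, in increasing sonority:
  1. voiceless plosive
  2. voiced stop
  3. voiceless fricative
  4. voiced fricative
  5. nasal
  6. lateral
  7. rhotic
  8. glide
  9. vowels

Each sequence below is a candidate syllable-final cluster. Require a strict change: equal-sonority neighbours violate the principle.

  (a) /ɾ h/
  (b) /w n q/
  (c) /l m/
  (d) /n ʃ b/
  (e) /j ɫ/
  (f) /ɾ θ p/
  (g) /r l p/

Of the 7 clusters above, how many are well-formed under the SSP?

(a) 7-3 → obeys
(b) 8-5-1 → obeys
(c) 6-5 → obeys
(d) 5-3-2 → obeys
(e) 8-6 → obeys
(f) 7-3-1 → obeys
(g) 7-6-1 → obeys

7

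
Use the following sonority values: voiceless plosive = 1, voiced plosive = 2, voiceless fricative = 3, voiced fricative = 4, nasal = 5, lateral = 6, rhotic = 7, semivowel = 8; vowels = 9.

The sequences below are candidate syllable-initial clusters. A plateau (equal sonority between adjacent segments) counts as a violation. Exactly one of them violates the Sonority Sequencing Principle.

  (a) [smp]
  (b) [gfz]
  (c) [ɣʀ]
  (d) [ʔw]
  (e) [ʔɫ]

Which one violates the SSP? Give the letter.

(a) 3-5-1 → violates
(b) 2-3-4 → obeys
(c) 4-7 → obeys
(d) 1-8 → obeys
(e) 1-6 → obeys

a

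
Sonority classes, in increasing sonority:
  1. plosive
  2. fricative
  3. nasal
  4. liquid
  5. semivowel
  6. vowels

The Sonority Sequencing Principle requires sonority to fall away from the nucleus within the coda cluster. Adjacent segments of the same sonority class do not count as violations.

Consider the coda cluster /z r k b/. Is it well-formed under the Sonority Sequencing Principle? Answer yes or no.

no

/z/ — fricative, sonority 2.
/r/ — liquid, sonority 4.
/k/ — plosive, sonority 1.
/b/ — plosive, sonority 1.
The profile is 2-4-1-1. Between /z/ (2) and /r/ (4) sonority does not fall, so the cluster violates the SSP.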